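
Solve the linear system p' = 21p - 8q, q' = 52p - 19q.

p(t) = C_1e^(t)sin(4t) - C_1e^(t)cos(4t) - C_2e^(t)sin(4t) - C_2e^(t)cos(4t), q(t) = 2C_1e^(t)sin(4t) - 3C_1e^(t)cos(4t) - 3C_2e^(t)sin(4t) - 2C_2e^(t)cos(4t)

Coefficient matrix A = [[21, -8], [52, -19]].
Characteristic polynomial det(A - λI) = λ^2 - 2λ + 17 = 0.
Eigenvalues λ = 1 ± 4i (complex conjugate pair).
For λ=1+4i: an eigenvector is (-1,-3) - i(1,2) = (-1 - i, -3 - 2i).
A real fundamental pair from Re and Im of e^((1+4i)t)v: X_1 = e^(t)(cos(4t)·(-1,-3) + sin(4t)·(1,2)), X_2 = e^(t)(sin(4t)·(-1,-3) - cos(4t)·(1,2)).
General solution: C_1X_1 + C_2X_2.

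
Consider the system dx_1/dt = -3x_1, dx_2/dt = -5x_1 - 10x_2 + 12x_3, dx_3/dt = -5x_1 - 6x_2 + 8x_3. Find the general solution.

Coefficient matrix A = [[-3, 0, 0], [-5, -10, 12], [-5, -6, 8]].
det(A - λI) = 0 gives eigenvalues λ = -3, 2, -4.
For λ=-3: eigenvector (1,1,1).
For λ=2: eigenvector (0,1,1).
For λ=-4: eigenvector (0,-2,-1).
General solution: K_1e^(-3t)(1,1,1) + K_2e^(2t)(0,1,1) + K_3e^(-4t)(0,-2,-1).

x_1(t) = K_1e^(-3t), x_2(t) = K_1e^(-3t) + K_2e^(2t) - 2K_3e^(-4t), x_3(t) = K_1e^(-3t) + K_2e^(2t) - K_3e^(-4t)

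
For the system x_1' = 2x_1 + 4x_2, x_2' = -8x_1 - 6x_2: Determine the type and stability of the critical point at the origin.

A = [[2,4],[-8,-6]]; det(A-λI) = λ^2 + 4λ + 20.
λ = -2 ± 4i: negative real part.

stable spiral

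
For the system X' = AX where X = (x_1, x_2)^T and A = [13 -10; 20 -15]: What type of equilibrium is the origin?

A = [[13,-10],[20,-15]]; det(A-λI) = λ^2 + 2λ + 5.
λ = -1 ± 2i: negative real part.

stable spiral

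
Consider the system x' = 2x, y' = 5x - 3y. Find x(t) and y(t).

Coefficient matrix A = [[2, 0], [5, -3]].
Characteristic polynomial det(A - λI) = λ^2 + λ - 6 = 0.
Eigenvalues λ = 2, -3.
For λ=2: (A-λI) row 2 is [5, -5], so an eigenvector is (1, 1).
For λ=-3: (A-λI) row 1 is [5, 0], so an eigenvector is (0, -1).
General solution: c_1e^(2t)(1,1) + c_2e^(-3t)(0,-1).

x(t) = c_1e^(2t), y(t) = c_1e^(2t) - c_2e^(-3t)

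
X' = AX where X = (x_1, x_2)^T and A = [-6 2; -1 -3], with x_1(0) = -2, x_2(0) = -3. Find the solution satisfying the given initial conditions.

x_1(t) = -4e^(-4t) + 2e^(-5t), x_2(t) = -4e^(-4t) + e^(-5t)

Coefficient matrix A = [[-6, 2], [-1, -3]].
Characteristic polynomial det(A - λI) = λ^2 + 9λ + 20 = 0.
Eigenvalues λ = -4, -5.
For λ=-4: (A-λI) row 1 is [-2, 2], so an eigenvector is (1, 1).
For λ=-5: (A-λI) row 1 is [-1, 2], so an eigenvector is (2, 1).
General solution: C_1e^(-4t)(1,1) + C_2e^(-5t)(2,1).
Applying x_1(0)=-2, x_2(0)=-3 gives C_1=-4, C_2=1.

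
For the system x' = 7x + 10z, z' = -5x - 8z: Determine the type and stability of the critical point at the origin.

A = [[7,10],[-5,-8]]; det(A-λI) = λ^2 + λ - 6.
λ = -3, 2: opposite signs.

saddle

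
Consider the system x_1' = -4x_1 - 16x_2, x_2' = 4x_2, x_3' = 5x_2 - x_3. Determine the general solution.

x_1(t) = K_1e^(-4t) - 2K_2e^(4t), x_2(t) = K_2e^(4t), x_3(t) = K_2e^(4t) + K_3e^(-t)

Coefficient matrix A = [[-4, -16, 0], [0, 4, 0], [0, 5, -1]].
det(A - λI) = 0 gives eigenvalues λ = -4, 4, -1.
For λ=-4: eigenvector (1,0,0).
For λ=4: eigenvector (-2,1,1).
For λ=-1: eigenvector (0,0,1).
General solution: K_1e^(-4t)(1,0,0) + K_2e^(4t)(-2,1,1) + K_3e^(-t)(0,0,1).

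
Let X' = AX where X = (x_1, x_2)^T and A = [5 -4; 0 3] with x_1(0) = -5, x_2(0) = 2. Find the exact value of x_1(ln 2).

-256

A = [[5,-4],[0,3]]; eigenvalues λ = 5, 3.
Eigenvectors: (1,0) for λ=5, (2,1) for λ=3.
From the initial condition, c_1 = -9, c_2 = 2.
x_1(ln 2) = (-9)(2^5)(1) + (2)(2^3)(2) = -256.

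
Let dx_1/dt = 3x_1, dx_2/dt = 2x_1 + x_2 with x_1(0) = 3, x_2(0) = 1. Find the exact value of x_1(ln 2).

A = [[3,0],[2,1]]; eigenvalues λ = 3, 1.
Eigenvectors: (-1,-1) for λ=3, (0,1) for λ=1.
From the initial condition, c_1 = -3, c_2 = -2.
x_1(ln 2) = (-3)(2^3)(-1) + (-2)(2^1)(0) = 24.

24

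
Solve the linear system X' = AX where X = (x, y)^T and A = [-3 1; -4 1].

Coefficient matrix A = [[-3, 1], [-4, 1]].
Characteristic polynomial det(A - λI) = λ^2 + 2λ + 1 = 0.
Single eigenvalue λ = -1 with algebraic multiplicity 2.
Eigenvector v = (1,2); generalized eigenvector w with (A-λI)w=v is (-1,-1).
General solution: e^(-t)[K_1·v + K_2·(t·v + w)].

x(t) = K_1e^(-t) + K_2te^(-t) - K_2e^(-t), y(t) = 2K_1e^(-t) + 2K_2te^(-t) - K_2e^(-t)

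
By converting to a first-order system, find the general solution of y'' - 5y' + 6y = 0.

Let x_1 = y, x_2 = y'. Then x_1' = x_2 and x_2' = -6x_1 + 5x_2.
A = [[0,1],[-6,5]]; det(A-λI) = λ^2 - 5λ + 6.
Eigenvalues λ = 3, 2 with eigenvectors (1,3), (1,2).

y(t) = c_1e^(3t) + c_2e^(2t)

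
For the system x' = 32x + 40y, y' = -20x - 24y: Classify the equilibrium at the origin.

unstable spiral

A = [[32,40],[-20,-24]]; det(A-λI) = λ^2 - 8λ + 32.
λ = 4 ± 4i: positive real part.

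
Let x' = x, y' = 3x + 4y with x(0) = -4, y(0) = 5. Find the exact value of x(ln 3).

-12

A = [[1,0],[3,4]]; eigenvalues λ = 4, 1.
Eigenvectors: (0,-1) for λ=4, (-1,1) for λ=1.
From the initial condition, c_1 = -1, c_2 = 4.
x(ln 3) = (-1)(3^4)(0) + (4)(3^1)(-1) = -12.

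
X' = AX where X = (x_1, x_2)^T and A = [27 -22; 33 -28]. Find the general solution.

x_1(t) = C_1e^(5t) + 2C_2e^(-6t), x_2(t) = C_1e^(5t) + 3C_2e^(-6t)

Coefficient matrix A = [[27, -22], [33, -28]].
Characteristic polynomial det(A - λI) = λ^2 + λ - 30 = 0.
Eigenvalues λ = 5, -6.
For λ=5: (A-λI) row 1 is [22, -22], so an eigenvector is (1, 1).
For λ=-6: (A-λI) row 1 is [33, -22], so an eigenvector is (2, 3).
General solution: C_1e^(5t)(1,1) + C_2e^(-6t)(2,3).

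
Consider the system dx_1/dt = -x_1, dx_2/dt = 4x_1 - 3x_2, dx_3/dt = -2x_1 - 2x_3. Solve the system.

x_1(t) = c_1e^(-t), x_2(t) = 2c_1e^(-t) + c_2e^(-3t), x_3(t) = -2c_1e^(-t) + c_3e^(-2t)

Coefficient matrix A = [[-1, 0, 0], [4, -3, 0], [-2, 0, -2]].
det(A - λI) = 0 gives eigenvalues λ = -1, -3, -2.
For λ=-1: eigenvector (1,2,-2).
For λ=-3: eigenvector (0,1,0).
For λ=-2: eigenvector (0,0,1).
General solution: c_1e^(-t)(1,2,-2) + c_2e^(-3t)(0,1,0) + c_3e^(-2t)(0,0,1).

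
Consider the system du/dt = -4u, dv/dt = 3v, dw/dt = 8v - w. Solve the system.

u(t) = K_3e^(-4t), v(t) = K_1e^(3t), w(t) = 2K_1e^(3t) - K_2e^(-t)

Coefficient matrix A = [[-4, 0, 0], [0, 3, 0], [0, 8, -1]].
det(A - λI) = 0 gives eigenvalues λ = 3, -1, -4.
For λ=3: eigenvector (0,1,2).
For λ=-1: eigenvector (0,0,-1).
For λ=-4: eigenvector (1,0,0).
General solution: K_1e^(3t)(0,1,2) + K_2e^(-t)(0,0,-1) + K_3e^(-4t)(1,0,0).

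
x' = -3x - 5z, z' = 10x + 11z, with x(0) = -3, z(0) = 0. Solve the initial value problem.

x(t) = 21e^(4t)sin(t) - 3e^(4t)cos(t), z(t) = -30e^(4t)sin(t)

Coefficient matrix A = [[-3, -5], [10, 11]].
Characteristic polynomial det(A - λI) = λ^2 - 8λ + 17 = 0.
Eigenvalues λ = 4 ± i (complex conjugate pair).
For λ=4+i: an eigenvector is (1,-1) - i(-2,3) = (1 + 2i, -1 - 3i).
A real fundamental pair from Re and Im of e^((4+i)t)v: X_1 = e^(4t)(cos(t)·(1,-1) + sin(t)·(-2,3)), X_2 = e^(4t)(sin(t)·(1,-1) - cos(t)·(-2,3)).
General solution: K_1X_1 + K_2X_2.
Applying x(0)=-3, z(0)=0 gives K_1=-9, K_2=3.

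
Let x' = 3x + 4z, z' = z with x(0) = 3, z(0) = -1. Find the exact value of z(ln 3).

-3

A = [[3,4],[0,1]]; eigenvalues λ = 3, 1.
Eigenvectors: (-1,0) for λ=3, (-2,1) for λ=1.
From the initial condition, c_1 = -1, c_2 = -1.
z(ln 3) = (-1)(3^3)(0) + (-1)(3^1)(1) = -3.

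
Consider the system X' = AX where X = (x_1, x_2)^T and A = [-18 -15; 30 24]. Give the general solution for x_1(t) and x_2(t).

Coefficient matrix A = [[-18, -15], [30, 24]].
Characteristic polynomial det(A - λI) = λ^2 - 6λ + 18 = 0.
Eigenvalues λ = 3 ± 3i (complex conjugate pair).
For λ=3+3i: an eigenvector is (1,-1) - i(-2,3) = (1 + 2i, -1 - 3i).
A real fundamental pair from Re and Im of e^((3+3i)t)v: X_1 = e^(3t)(cos(3t)·(1,-1) + sin(3t)·(-2,3)), X_2 = e^(3t)(sin(3t)·(1,-1) - cos(3t)·(-2,3)).
General solution: C_1X_1 + C_2X_2.

x_1(t) = -2C_1e^(3t)sin(3t) + C_1e^(3t)cos(3t) + C_2e^(3t)sin(3t) + 2C_2e^(3t)cos(3t), x_2(t) = 3C_1e^(3t)sin(3t) - C_1e^(3t)cos(3t) - C_2e^(3t)sin(3t) - 3C_2e^(3t)cos(3t)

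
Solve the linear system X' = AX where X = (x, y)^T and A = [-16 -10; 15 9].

x(t) = K_1e^(-6t) - 2K_2e^(-t), y(t) = -K_1e^(-6t) + 3K_2e^(-t)

Coefficient matrix A = [[-16, -10], [15, 9]].
Characteristic polynomial det(A - λI) = λ^2 + 7λ + 6 = 0.
Eigenvalues λ = -6, -1.
For λ=-6: (A-λI) row 1 is [-10, -10], so an eigenvector is (1, -1).
For λ=-1: (A-λI) row 1 is [-15, -10], so an eigenvector is (-2, 3).
General solution: K_1e^(-6t)(1,-1) + K_2e^(-t)(-2,3).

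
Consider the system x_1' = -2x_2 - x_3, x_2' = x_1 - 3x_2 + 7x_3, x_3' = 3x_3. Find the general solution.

x_1(t) = -K_1e^(-2t) + 2K_2e^(-t) - K_3e^(3t), x_2(t) = -K_1e^(-2t) + K_2e^(-t) + K_3e^(3t), x_3(t) = K_3e^(3t)

Coefficient matrix A = [[0, -2, -1], [1, -3, 7], [0, 0, 3]].
det(A - λI) = 0 gives eigenvalues λ = -2, -1, 3.
For λ=-2: eigenvector (-1,-1,0).
For λ=-1: eigenvector (2,1,0).
For λ=3: eigenvector (-1,1,1).
General solution: K_1e^(-2t)(-1,-1,0) + K_2e^(-t)(2,1,0) + K_3e^(3t)(-1,1,1).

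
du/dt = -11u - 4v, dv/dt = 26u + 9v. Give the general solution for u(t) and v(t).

u(t) = c_1e^(-t)sin(2t) + c_1e^(-t)cos(2t) + c_2e^(-t)sin(2t) - c_2e^(-t)cos(2t), v(t) = -2c_1e^(-t)sin(2t) - 3c_1e^(-t)cos(2t) - 3c_2e^(-t)sin(2t) + 2c_2e^(-t)cos(2t)

Coefficient matrix A = [[-11, -4], [26, 9]].
Characteristic polynomial det(A - λI) = λ^2 + 2λ + 5 = 0.
Eigenvalues λ = -1 ± 2i (complex conjugate pair).
For λ=-1+2i: an eigenvector is (1,-3) - i(1,-2) = (1 - i, -3 + 2i).
A real fundamental pair from Re and Im of e^((-1+2i)t)v: X_1 = e^(-t)(cos(2t)·(1,-3) + sin(2t)·(1,-2)), X_2 = e^(-t)(sin(2t)·(1,-3) - cos(2t)·(1,-2)).
General solution: c_1X_1 + c_2X_2.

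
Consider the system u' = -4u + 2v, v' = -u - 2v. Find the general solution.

Coefficient matrix A = [[-4, 2], [-1, -2]].
Characteristic polynomial det(A - λI) = λ^2 + 6λ + 10 = 0.
Eigenvalues λ = -3 ± i (complex conjugate pair).
For λ=-3+i: an eigenvector is (-1,0) - i(1,1) = (-1 - i, 0 - i).
A real fundamental pair from Re and Im of e^((-3+i)t)v: X_1 = e^(-3t)(cos(t)·(-1,0) + sin(t)·(1,1)), X_2 = e^(-3t)(sin(t)·(-1,0) - cos(t)·(1,1)).
General solution: C_1X_1 + C_2X_2.

u(t) = C_1e^(-3t)sin(t) - C_1e^(-3t)cos(t) - C_2e^(-3t)sin(t) - C_2e^(-3t)cos(t), v(t) = C_1e^(-3t)sin(t) - C_2e^(-3t)cos(t)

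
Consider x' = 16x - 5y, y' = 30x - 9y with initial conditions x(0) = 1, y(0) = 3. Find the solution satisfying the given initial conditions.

x(t) = e^(t), y(t) = 3e^(t)

Coefficient matrix A = [[16, -5], [30, -9]].
Characteristic polynomial det(A - λI) = λ^2 - 7λ + 6 = 0.
Eigenvalues λ = 6, 1.
For λ=6: (A-λI) row 1 is [10, -5], so an eigenvector is (-1, -2).
For λ=1: (A-λI) row 1 is [15, -5], so an eigenvector is (-1, -3).
General solution: C_1e^(6t)(-1,-2) + C_2e^(t)(-1,-3).
Applying x(0)=1, y(0)=3 gives C_1=0, C_2=-1.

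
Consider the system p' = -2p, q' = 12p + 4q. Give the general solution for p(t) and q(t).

Coefficient matrix A = [[-2, 0], [12, 4]].
Characteristic polynomial det(A - λI) = λ^2 - 2λ - 8 = 0.
Eigenvalues λ = -2, 4.
For λ=-2: (A-λI) row 2 is [12, 6], so an eigenvector is (-1, 2).
For λ=4: (A-λI) row 1 is [-6, 0], so an eigenvector is (0, 1).
General solution: c_1e^(-2t)(-1,2) + c_2e^(4t)(0,1).

p(t) = -c_1e^(-2t), q(t) = 2c_1e^(-2t) + c_2e^(4t)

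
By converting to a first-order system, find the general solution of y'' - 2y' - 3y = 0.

y(t) = K_1e^(-t) + K_2e^(3t)

Let x_1 = y, x_2 = y'. Then x_1' = x_2 and x_2' = 3x_1 + 2x_2.
A = [[0,1],[3,2]]; det(A-λI) = λ^2 - 2λ - 3.
Eigenvalues λ = -1, 3 with eigenvectors (1,-1), (1,3).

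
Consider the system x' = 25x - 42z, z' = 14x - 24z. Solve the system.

Coefficient matrix A = [[25, -42], [14, -24]].
Characteristic polynomial det(A - λI) = λ^2 - λ - 12 = 0.
Eigenvalues λ = -3, 4.
For λ=-3: (A-λI) row 1 is [28, -42], so an eigenvector is (3, 2).
For λ=4: (A-λI) row 1 is [21, -42], so an eigenvector is (-2, -1).
General solution: c_1e^(-3t)(3,2) + c_2e^(4t)(-2,-1).

x(t) = 3c_1e^(-3t) - 2c_2e^(4t), z(t) = 2c_1e^(-3t) - c_2e^(4t)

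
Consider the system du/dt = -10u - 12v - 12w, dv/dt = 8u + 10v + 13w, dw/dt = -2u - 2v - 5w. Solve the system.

Coefficient matrix A = [[-10, -12, -12], [8, 10, 13], [-2, -2, -5]].
det(A - λI) = 0 gives eigenvalues λ = 2, -3, -4.
For λ=2: eigenvector (1,-1,0).
For λ=-3: eigenvector (0,1,-1).
For λ=-4: eigenvector (2,-3,2).
General solution: c_1e^(2t)(1,-1,0) + c_2e^(-3t)(0,1,-1) + c_3e^(-4t)(2,-3,2).

u(t) = c_1e^(2t) + 2c_3e^(-4t), v(t) = -c_1e^(2t) + c_2e^(-3t) - 3c_3e^(-4t), w(t) = -c_2e^(-3t) + 2c_3e^(-4t)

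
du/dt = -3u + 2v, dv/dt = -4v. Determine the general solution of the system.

u(t) = 2C_1e^(-4t) - C_2e^(-3t), v(t) = -C_1e^(-4t)

Coefficient matrix A = [[-3, 2], [0, -4]].
Characteristic polynomial det(A - λI) = λ^2 + 7λ + 12 = 0.
Eigenvalues λ = -4, -3.
For λ=-4: (A-λI) row 1 is [1, 2], so an eigenvector is (2, -1).
For λ=-3: (A-λI) row 1 is [0, 2], so an eigenvector is (-1, 0).
General solution: C_1e^(-4t)(2,-1) + C_2e^(-3t)(-1,0).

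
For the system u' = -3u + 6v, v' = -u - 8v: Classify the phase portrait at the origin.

A = [[-3,6],[-1,-8]]; det(A-λI) = λ^2 + 11λ + 30.
λ = -6, -5: both negative.

stable node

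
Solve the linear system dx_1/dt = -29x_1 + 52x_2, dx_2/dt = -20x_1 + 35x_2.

x_1(t) = 3K_1e^(3t)sin(4t) - 2K_1e^(3t)cos(4t) - 2K_2e^(3t)sin(4t) - 3K_2e^(3t)cos(4t), x_2(t) = 2K_1e^(3t)sin(4t) - K_1e^(3t)cos(4t) - K_2e^(3t)sin(4t) - 2K_2e^(3t)cos(4t)

Coefficient matrix A = [[-29, 52], [-20, 35]].
Characteristic polynomial det(A - λI) = λ^2 - 6λ + 25 = 0.
Eigenvalues λ = 3 ± 4i (complex conjugate pair).
For λ=3+4i: an eigenvector is (-2,-1) - i(3,2) = (-2 - 3i, -1 - 2i).
A real fundamental pair from Re and Im of e^((3+4i)t)v: X_1 = e^(3t)(cos(4t)·(-2,-1) + sin(4t)·(3,2)), X_2 = e^(3t)(sin(4t)·(-2,-1) - cos(4t)·(3,2)).
General solution: K_1X_1 + K_2X_2.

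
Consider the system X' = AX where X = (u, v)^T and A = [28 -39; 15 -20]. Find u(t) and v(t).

u(t) = -3c_1e^(4t)sin(3t) - 2c_1e^(4t)cos(3t) - 2c_2e^(4t)sin(3t) + 3c_2e^(4t)cos(3t), v(t) = -2c_1e^(4t)sin(3t) - c_1e^(4t)cos(3t) - c_2e^(4t)sin(3t) + 2c_2e^(4t)cos(3t)

Coefficient matrix A = [[28, -39], [15, -20]].
Characteristic polynomial det(A - λI) = λ^2 - 8λ + 25 = 0.
Eigenvalues λ = 4 ± 3i (complex conjugate pair).
For λ=4+3i: an eigenvector is (-2,-1) - i(-3,-2) = (-2 + 3i, -1 + 2i).
A real fundamental pair from Re and Im of e^((4+3i)t)v: X_1 = e^(4t)(cos(3t)·(-2,-1) + sin(3t)·(-3,-2)), X_2 = e^(4t)(sin(3t)·(-2,-1) - cos(3t)·(-3,-2)).
General solution: c_1X_1 + c_2X_2.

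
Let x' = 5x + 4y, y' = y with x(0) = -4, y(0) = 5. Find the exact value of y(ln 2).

A = [[5,4],[0,1]]; eigenvalues λ = 5, 1.
Eigenvectors: (-1,0) for λ=5, (1,-1) for λ=1.
From the initial condition, c_1 = -1, c_2 = -5.
y(ln 2) = (-1)(2^5)(0) + (-5)(2^1)(-1) = 10.

10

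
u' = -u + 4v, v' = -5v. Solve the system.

Coefficient matrix A = [[-1, 4], [0, -5]].
Characteristic polynomial det(A - λI) = λ^2 + 6λ + 5 = 0.
Eigenvalues λ = -5, -1.
For λ=-5: (A-λI) row 1 is [4, 4], so an eigenvector is (-1, 1).
For λ=-1: (A-λI) row 1 is [0, 4], so an eigenvector is (-1, 0).
General solution: c_1e^(-5t)(-1,1) + c_2e^(-t)(-1,0).

u(t) = -c_1e^(-5t) - c_2e^(-t), v(t) = c_1e^(-5t)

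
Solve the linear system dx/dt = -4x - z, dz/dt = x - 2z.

x(t) = K_1e^(-3t) + K_2te^(-3t), z(t) = -K_1e^(-3t) - K_2te^(-3t) - K_2e^(-3t)

Coefficient matrix A = [[-4, -1], [1, -2]].
Characteristic polynomial det(A - λI) = λ^2 + 6λ + 9 = 0.
Single eigenvalue λ = -3 with algebraic multiplicity 2.
Eigenvector v = (1,-1); generalized eigenvector w with (A-λI)w=v is (0,-1).
General solution: e^(-3t)[K_1·v + K_2·(t·v + w)].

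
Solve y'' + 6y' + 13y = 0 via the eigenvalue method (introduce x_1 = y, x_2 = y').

y(t) = c_1e^(-3t)cos(2t) + c_2e^(-3t)sin(2t)

Let x_1 = y, x_2 = y'. Then x_1' = x_2 and x_2' = -13x_1 - 6x_2.
A = [[0,1],[-13,-6]]; det(A-λI) = λ^2 + 6λ + 13.
Eigenvalues λ = -3 ± 2i.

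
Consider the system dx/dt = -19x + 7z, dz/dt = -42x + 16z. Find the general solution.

x(t) = -K_1e^(2t) - K_2e^(-5t), z(t) = -3K_1e^(2t) - 2K_2e^(-5t)

Coefficient matrix A = [[-19, 7], [-42, 16]].
Characteristic polynomial det(A - λI) = λ^2 + 3λ - 10 = 0.
Eigenvalues λ = 2, -5.
For λ=2: (A-λI) row 1 is [-21, 7], so an eigenvector is (-1, -3).
For λ=-5: (A-λI) row 1 is [-14, 7], so an eigenvector is (-1, -2).
General solution: K_1e^(2t)(-1,-3) + K_2e^(-5t)(-1,-2).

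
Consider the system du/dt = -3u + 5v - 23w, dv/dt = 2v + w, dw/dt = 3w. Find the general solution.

Coefficient matrix A = [[-3, 5, -23], [0, 2, 1], [0, 0, 3]].
det(A - λI) = 0 gives eigenvalues λ = 2, -3, 3.
For λ=2: eigenvector (1,1,0).
For λ=-3: eigenvector (1,0,0).
For λ=3: eigenvector (-3,1,1).
General solution: K_1e^(2t)(1,1,0) + K_2e^(-3t)(1,0,0) + K_3e^(3t)(-3,1,1).

u(t) = K_1e^(2t) + K_2e^(-3t) - 3K_3e^(3t), v(t) = K_1e^(2t) + K_3e^(3t), w(t) = K_3e^(3t)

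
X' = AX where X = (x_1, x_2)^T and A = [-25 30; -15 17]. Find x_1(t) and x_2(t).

x_1(t) = C_1e^(-4t)sin(3t) - 3C_1e^(-4t)cos(3t) - 3C_2e^(-4t)sin(3t) - C_2e^(-4t)cos(3t), x_2(t) = C_1e^(-4t)sin(3t) - 2C_1e^(-4t)cos(3t) - 2C_2e^(-4t)sin(3t) - C_2e^(-4t)cos(3t)

Coefficient matrix A = [[-25, 30], [-15, 17]].
Characteristic polynomial det(A - λI) = λ^2 + 8λ + 25 = 0.
Eigenvalues λ = -4 ± 3i (complex conjugate pair).
For λ=-4+3i: an eigenvector is (-3,-2) - i(1,1) = (-3 - i, -2 - i).
A real fundamental pair from Re and Im of e^((-4+3i)t)v: X_1 = e^(-4t)(cos(3t)·(-3,-2) + sin(3t)·(1,1)), X_2 = e^(-4t)(sin(3t)·(-3,-2) - cos(3t)·(1,1)).
General solution: C_1X_1 + C_2X_2.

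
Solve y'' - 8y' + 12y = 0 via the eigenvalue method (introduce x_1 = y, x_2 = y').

Let x_1 = y, x_2 = y'. Then x_1' = x_2 and x_2' = -12x_1 + 8x_2.
A = [[0,1],[-12,8]]; det(A-λI) = λ^2 - 8λ + 12.
Eigenvalues λ = 2, 6 with eigenvectors (1,2), (1,6).

y(t) = K_1e^(2t) + K_2e^(6t)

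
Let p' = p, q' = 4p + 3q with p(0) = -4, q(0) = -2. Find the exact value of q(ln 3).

A = [[1,0],[4,3]]; eigenvalues λ = 1, 3.
Eigenvectors: (-1,2) for λ=1, (0,1) for λ=3.
From the initial condition, c_1 = 4, c_2 = -10.
q(ln 3) = (4)(3^1)(2) + (-10)(3^3)(1) = -246.

-246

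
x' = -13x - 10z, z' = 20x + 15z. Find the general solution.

Coefficient matrix A = [[-13, -10], [20, 15]].
Characteristic polynomial det(A - λI) = λ^2 - 2λ + 5 = 0.
Eigenvalues λ = 1 ± 2i (complex conjugate pair).
For λ=1+2i: an eigenvector is (1,-1) - i(-2,3) = (1 + 2i, -1 - 3i).
A real fundamental pair from Re and Im of e^((1+2i)t)v: X_1 = e^(t)(cos(2t)·(1,-1) + sin(2t)·(-2,3)), X_2 = e^(t)(sin(2t)·(1,-1) - cos(2t)·(-2,3)).
General solution: K_1X_1 + K_2X_2.

x(t) = -2K_1e^(t)sin(2t) + K_1e^(t)cos(2t) + K_2e^(t)sin(2t) + 2K_2e^(t)cos(2t), z(t) = 3K_1e^(t)sin(2t) - K_1e^(t)cos(2t) - K_2e^(t)sin(2t) - 3K_2e^(t)cos(2t)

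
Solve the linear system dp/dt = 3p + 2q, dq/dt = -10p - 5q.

p(t) = -K_1e^(-t)sin(2t) + K_2e^(-t)cos(2t), q(t) = 2K_1e^(-t)sin(2t) - K_1e^(-t)cos(2t) - K_2e^(-t)sin(2t) - 2K_2e^(-t)cos(2t)

Coefficient matrix A = [[3, 2], [-10, -5]].
Characteristic polynomial det(A - λI) = λ^2 + 2λ + 5 = 0.
Eigenvalues λ = -1 ± 2i (complex conjugate pair).
For λ=-1+2i: an eigenvector is (0,-1) - i(-1,2) = (0 + i, -1 - 2i).
A real fundamental pair from Re and Im of e^((-1+2i)t)v: X_1 = e^(-t)(cos(2t)·(0,-1) + sin(2t)·(-1,2)), X_2 = e^(-t)(sin(2t)·(0,-1) - cos(2t)·(-1,2)).
General solution: K_1X_1 + K_2X_2.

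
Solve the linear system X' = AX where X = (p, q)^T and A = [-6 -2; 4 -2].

p(t) = c_1e^(-4t)sin(2t) - c_2e^(-4t)cos(2t), q(t) = -c_1e^(-4t)sin(2t) - c_1e^(-4t)cos(2t) - c_2e^(-4t)sin(2t) + c_2e^(-4t)cos(2t)

Coefficient matrix A = [[-6, -2], [4, -2]].
Characteristic polynomial det(A - λI) = λ^2 + 8λ + 20 = 0.
Eigenvalues λ = -4 ± 2i (complex conjugate pair).
For λ=-4+2i: an eigenvector is (0,-1) - i(1,-1) = (0 - i, -1 + i).
A real fundamental pair from Re and Im of e^((-4+2i)t)v: X_1 = e^(-4t)(cos(2t)·(0,-1) + sin(2t)·(1,-1)), X_2 = e^(-4t)(sin(2t)·(0,-1) - cos(2t)·(1,-1)).
General solution: c_1X_1 + c_2X_2.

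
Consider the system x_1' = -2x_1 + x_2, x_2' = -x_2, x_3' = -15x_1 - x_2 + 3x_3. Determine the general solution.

Coefficient matrix A = [[-2, 1, 0], [0, -1, 0], [-15, -1, 3]].
det(A - λI) = 0 gives eigenvalues λ = -2, -1, 3.
For λ=-2: eigenvector (1,0,3).
For λ=-1: eigenvector (1,1,4).
For λ=3: eigenvector (0,0,1).
General solution: C_1e^(-2t)(1,0,3) + C_2e^(-t)(1,1,4) + C_3e^(3t)(0,0,1).

x_1(t) = C_1e^(-2t) + C_2e^(-t), x_2(t) = C_2e^(-t), x_3(t) = 3C_1e^(-2t) + 4C_2e^(-t) + C_3e^(3t)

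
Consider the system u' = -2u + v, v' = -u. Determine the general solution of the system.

Coefficient matrix A = [[-2, 1], [-1, 0]].
Characteristic polynomial det(A - λI) = λ^2 + 2λ + 1 = 0.
Single eigenvalue λ = -1 with algebraic multiplicity 2.
Eigenvector v = (1,1); generalized eigenvector w with (A-λI)w=v is (-3,-2).
General solution: e^(-t)[C_1·v + C_2·(t·v + w)].

u(t) = C_1e^(-t) + C_2te^(-t) - 3C_2e^(-t), v(t) = C_1e^(-t) + C_2te^(-t) - 2C_2e^(-t)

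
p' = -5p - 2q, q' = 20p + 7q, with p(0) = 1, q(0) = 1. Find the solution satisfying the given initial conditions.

Coefficient matrix A = [[-5, -2], [20, 7]].
Characteristic polynomial det(A - λI) = λ^2 - 2λ + 5 = 0.
Eigenvalues λ = 1 ± 2i (complex conjugate pair).
For λ=1+2i: an eigenvector is (-1,3) - i(0,-1) = (-1, 3 + i).
A real fundamental pair from Re and Im of e^((1+2i)t)v: X_1 = e^(t)(cos(2t)·(-1,3) + sin(2t)·(0,-1)), X_2 = e^(t)(sin(2t)·(-1,3) - cos(2t)·(0,-1)).
General solution: C_1X_1 + C_2X_2.
Applying p(0)=1, q(0)=1 gives C_1=-1, C_2=4.

p(t) = -4e^(t)sin(2t) + e^(t)cos(2t), q(t) = 13e^(t)sin(2t) + e^(t)cos(2t)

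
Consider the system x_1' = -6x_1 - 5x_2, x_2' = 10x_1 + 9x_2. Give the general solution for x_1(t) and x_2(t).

Coefficient matrix A = [[-6, -5], [10, 9]].
Characteristic polynomial det(A - λI) = λ^2 - 3λ - 4 = 0.
Eigenvalues λ = 4, -1.
For λ=4: (A-λI) row 1 is [-10, -5], so an eigenvector is (-1, 2).
For λ=-1: (A-λI) row 1 is [-5, -5], so an eigenvector is (-1, 1).
General solution: K_1e^(4t)(-1,2) + K_2e^(-t)(-1,1).

x_1(t) = -K_1e^(4t) - K_2e^(-t), x_2(t) = 2K_1e^(4t) + K_2e^(-t)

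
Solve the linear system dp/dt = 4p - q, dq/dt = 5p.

Coefficient matrix A = [[4, -1], [5, 0]].
Characteristic polynomial det(A - λI) = λ^2 - 4λ + 5 = 0.
Eigenvalues λ = 2 ± i (complex conjugate pair).
For λ=2+i: an eigenvector is (1,2) - i(0,1) = (1, 2 - i).
A real fundamental pair from Re and Im of e^((2+i)t)v: X_1 = e^(2t)(cos(t)·(1,2) + sin(t)·(0,1)), X_2 = e^(2t)(sin(t)·(1,2) - cos(t)·(0,1)).
General solution: c_1X_1 + c_2X_2.

p(t) = c_1e^(2t)cos(t) + c_2e^(2t)sin(t), q(t) = c_1e^(2t)sin(t) + 2c_1e^(2t)cos(t) + 2c_2e^(2t)sin(t) - c_2e^(2t)cos(t)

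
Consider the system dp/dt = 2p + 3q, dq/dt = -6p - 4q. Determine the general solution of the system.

Coefficient matrix A = [[2, 3], [-6, -4]].
Characteristic polynomial det(A - λI) = λ^2 + 2λ + 10 = 0.
Eigenvalues λ = -1 ± 3i (complex conjugate pair).
For λ=-1+3i: an eigenvector is (0,-1) - i(-1,1) = (0 + i, -1 - i).
A real fundamental pair from Re and Im of e^((-1+3i)t)v: X_1 = e^(-t)(cos(3t)·(0,-1) + sin(3t)·(-1,1)), X_2 = e^(-t)(sin(3t)·(0,-1) - cos(3t)·(-1,1)).
General solution: K_1X_1 + K_2X_2.

p(t) = -K_1e^(-t)sin(3t) + K_2e^(-t)cos(3t), q(t) = K_1e^(-t)sin(3t) - K_1e^(-t)cos(3t) - K_2e^(-t)sin(3t) - K_2e^(-t)cos(3t)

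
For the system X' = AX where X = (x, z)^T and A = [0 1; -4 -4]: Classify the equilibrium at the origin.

A = [[0,1],[-4,-4]]; det(A-λI) = λ^2 + 4λ + 4.
repeated λ = -2 with a single eigenvector.

stable improper node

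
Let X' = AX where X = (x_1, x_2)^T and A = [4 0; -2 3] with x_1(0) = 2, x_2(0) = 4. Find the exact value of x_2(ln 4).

A = [[4,0],[-2,3]]; eigenvalues λ = 3, 4.
Eigenvectors: (0,-1) for λ=3, (-1,2) for λ=4.
From the initial condition, c_1 = -8, c_2 = -2.
x_2(ln 4) = (-8)(4^3)(-1) + (-2)(4^4)(2) = -512.

-512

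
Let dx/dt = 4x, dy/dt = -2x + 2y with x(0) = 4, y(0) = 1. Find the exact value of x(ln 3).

324

A = [[4,0],[-2,2]]; eigenvalues λ = 4, 2.
Eigenvectors: (1,-1) for λ=4, (0,1) for λ=2.
From the initial condition, c_1 = 4, c_2 = 5.
x(ln 3) = (4)(3^4)(1) + (5)(3^2)(0) = 324.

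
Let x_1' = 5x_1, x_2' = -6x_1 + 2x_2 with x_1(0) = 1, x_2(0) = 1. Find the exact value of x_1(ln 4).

A = [[5,0],[-6,2]]; eigenvalues λ = 5, 2.
Eigenvectors: (-1,2) for λ=5, (0,1) for λ=2.
From the initial condition, c_1 = -1, c_2 = 3.
x_1(ln 4) = (-1)(4^5)(-1) + (3)(4^2)(0) = 1024.

1024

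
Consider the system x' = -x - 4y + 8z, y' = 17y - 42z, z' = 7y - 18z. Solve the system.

Coefficient matrix A = [[-1, -4, 8], [0, 17, -42], [0, 7, -18]].
det(A - λI) = 0 gives eigenvalues λ = -1, 3, -4.
For λ=-1: eigenvector (1,0,0).
For λ=3: eigenvector (-1,3,1).
For λ=-4: eigenvector (0,2,1).
General solution: c_1e^(-t)(1,0,0) + c_2e^(3t)(-1,3,1) + c_3e^(-4t)(0,2,1).

x(t) = c_1e^(-t) - c_2e^(3t), y(t) = 3c_2e^(3t) + 2c_3e^(-4t), z(t) = c_2e^(3t) + c_3e^(-4t)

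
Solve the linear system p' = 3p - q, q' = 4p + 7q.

p(t) = -C_1e^(5t) - C_2te^(5t) + C_2e^(5t), q(t) = 2C_1e^(5t) + 2C_2te^(5t) - C_2e^(5t)

Coefficient matrix A = [[3, -1], [4, 7]].
Characteristic polynomial det(A - λI) = λ^2 - 10λ + 25 = 0.
Single eigenvalue λ = 5 with algebraic multiplicity 2.
Eigenvector v = (-1,2); generalized eigenvector w with (A-λI)w=v is (1,-1).
General solution: e^(5t)[C_1·v + C_2·(t·v + w)].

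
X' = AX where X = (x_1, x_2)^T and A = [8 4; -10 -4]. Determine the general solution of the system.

x_1(t) = -K_1e^(2t)sin(2t) + K_1e^(2t)cos(2t) + K_2e^(2t)sin(2t) + K_2e^(2t)cos(2t), x_2(t) = K_1e^(2t)sin(2t) - 2K_1e^(2t)cos(2t) - 2K_2e^(2t)sin(2t) - K_2e^(2t)cos(2t)

Coefficient matrix A = [[8, 4], [-10, -4]].
Characteristic polynomial det(A - λI) = λ^2 - 4λ + 8 = 0.
Eigenvalues λ = 2 ± 2i (complex conjugate pair).
For λ=2+2i: an eigenvector is (1,-2) - i(-1,1) = (1 + i, -2 - i).
A real fundamental pair from Re and Im of e^((2+2i)t)v: X_1 = e^(2t)(cos(2t)·(1,-2) + sin(2t)·(-1,1)), X_2 = e^(2t)(sin(2t)·(1,-2) - cos(2t)·(-1,1)).
General solution: K_1X_1 + K_2X_2.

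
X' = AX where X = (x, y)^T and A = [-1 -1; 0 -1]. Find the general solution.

x(t) = c_1e^(-t) + c_2te^(-t) + c_2e^(-t), y(t) = -c_2e^(-t)

Coefficient matrix A = [[-1, -1], [0, -1]].
Characteristic polynomial det(A - λI) = λ^2 + 2λ + 1 = 0.
Single eigenvalue λ = -1 with algebraic multiplicity 2.
Eigenvector v = (1,0); generalized eigenvector w with (A-λI)w=v is (1,-1).
General solution: e^(-t)[c_1·v + c_2·(t·v + w)].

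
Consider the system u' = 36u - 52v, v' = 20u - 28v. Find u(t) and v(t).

u(t) = 2c_1e^(4t)sin(4t) - 3c_1e^(4t)cos(4t) - 3c_2e^(4t)sin(4t) - 2c_2e^(4t)cos(4t), v(t) = c_1e^(4t)sin(4t) - 2c_1e^(4t)cos(4t) - 2c_2e^(4t)sin(4t) - c_2e^(4t)cos(4t)

Coefficient matrix A = [[36, -52], [20, -28]].
Characteristic polynomial det(A - λI) = λ^2 - 8λ + 32 = 0.
Eigenvalues λ = 4 ± 4i (complex conjugate pair).
For λ=4+4i: an eigenvector is (-3,-2) - i(2,1) = (-3 - 2i, -2 - i).
A real fundamental pair from Re and Im of e^((4+4i)t)v: X_1 = e^(4t)(cos(4t)·(-3,-2) + sin(4t)·(2,1)), X_2 = e^(4t)(sin(4t)·(-3,-2) - cos(4t)·(2,1)).
General solution: c_1X_1 + c_2X_2.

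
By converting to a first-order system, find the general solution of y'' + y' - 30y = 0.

y(t) = c_1e^(5t) + c_2e^(-6t)

Let x_1 = y, x_2 = y'. Then x_1' = x_2 and x_2' = 30x_1 - x_2.
A = [[0,1],[30,-1]]; det(A-λI) = λ^2 + λ - 30.
Eigenvalues λ = 5, -6 with eigenvectors (1,5), (1,-6).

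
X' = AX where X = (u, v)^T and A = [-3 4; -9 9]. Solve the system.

Coefficient matrix A = [[-3, 4], [-9, 9]].
Characteristic polynomial det(A - λI) = λ^2 - 6λ + 9 = 0.
Single eigenvalue λ = 3 with algebraic multiplicity 2.
Eigenvector v = (-2,-3); generalized eigenvector w with (A-λI)w=v is (1,1).
General solution: e^(3t)[C_1·v + C_2·(t·v + w)].

u(t) = -2C_1e^(3t) - 2C_2te^(3t) + C_2e^(3t), v(t) = -3C_1e^(3t) - 3C_2te^(3t) + C_2e^(3t)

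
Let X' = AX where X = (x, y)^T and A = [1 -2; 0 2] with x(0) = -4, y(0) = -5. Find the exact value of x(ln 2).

12

A = [[1,-2],[0,2]]; eigenvalues λ = 1, 2.
Eigenvectors: (1,0) for λ=1, (-2,1) for λ=2.
From the initial condition, c_1 = -14, c_2 = -5.
x(ln 2) = (-14)(2^1)(1) + (-5)(2^2)(-2) = 12.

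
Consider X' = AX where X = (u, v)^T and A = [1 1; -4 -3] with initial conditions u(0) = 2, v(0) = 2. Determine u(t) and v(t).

Coefficient matrix A = [[1, 1], [-4, -3]].
Characteristic polynomial det(A - λI) = λ^2 + 2λ + 1 = 0.
Single eigenvalue λ = -1 with algebraic multiplicity 2.
Eigenvector v = (1,-2); generalized eigenvector w with (A-λI)w=v is (2,-3).
General solution: e^(-t)[c_1·v + c_2·(t·v + w)].
Applying u(0)=2, v(0)=2 gives c_1=-10, c_2=6.

u(t) = 6te^(-t) + 2e^(-t), v(t) = -12te^(-t) + 2e^(-t)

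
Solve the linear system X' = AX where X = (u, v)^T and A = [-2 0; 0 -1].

Coefficient matrix A = [[-2, 0], [0, -1]].
Characteristic polynomial det(A - λI) = λ^2 + 3λ + 2 = 0.
Eigenvalues λ = -1, -2.
For λ=-1: (A-λI) row 1 is [-1, 0], so an eigenvector is (0, -1).
For λ=-2: (A-λI) row 2 is [0, 1], so an eigenvector is (1, 0).
General solution: C_1e^(-t)(0,-1) + C_2e^(-2t)(1,0).

u(t) = C_2e^(-2t), v(t) = -C_1e^(-t)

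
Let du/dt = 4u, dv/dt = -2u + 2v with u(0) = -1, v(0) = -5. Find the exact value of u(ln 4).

-256

A = [[4,0],[-2,2]]; eigenvalues λ = 2, 4.
Eigenvectors: (0,1) for λ=2, (-1,1) for λ=4.
From the initial condition, c_1 = -6, c_2 = 1.
u(ln 4) = (-6)(4^2)(0) + (1)(4^4)(-1) = -256.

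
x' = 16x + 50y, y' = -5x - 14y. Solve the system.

x(t) = c_1e^(t)sin(5t) - 3c_1e^(t)cos(5t) - 3c_2e^(t)sin(5t) - c_2e^(t)cos(5t), y(t) = c_1e^(t)cos(5t) + c_2e^(t)sin(5t)

Coefficient matrix A = [[16, 50], [-5, -14]].
Characteristic polynomial det(A - λI) = λ^2 - 2λ + 26 = 0.
Eigenvalues λ = 1 ± 5i (complex conjugate pair).
For λ=1+5i: an eigenvector is (-3,1) - i(1,0) = (-3 - i, 1).
A real fundamental pair from Re and Im of e^((1+5i)t)v: X_1 = e^(t)(cos(5t)·(-3,1) + sin(5t)·(1,0)), X_2 = e^(t)(sin(5t)·(-3,1) - cos(5t)·(1,0)).
General solution: c_1X_1 + c_2X_2.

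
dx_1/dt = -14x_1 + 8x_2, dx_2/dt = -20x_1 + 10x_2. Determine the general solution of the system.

Coefficient matrix A = [[-14, 8], [-20, 10]].
Characteristic polynomial det(A - λI) = λ^2 + 4λ + 20 = 0.
Eigenvalues λ = -2 ± 4i (complex conjugate pair).
For λ=-2+4i: an eigenvector is (-1,-1) - i(1,2) = (-1 - i, -1 - 2i).
A real fundamental pair from Re and Im of e^((-2+4i)t)v: X_1 = e^(-2t)(cos(4t)·(-1,-1) + sin(4t)·(1,2)), X_2 = e^(-2t)(sin(4t)·(-1,-1) - cos(4t)·(1,2)).
General solution: K_1X_1 + K_2X_2.

x_1(t) = K_1e^(-2t)sin(4t) - K_1e^(-2t)cos(4t) - K_2e^(-2t)sin(4t) - K_2e^(-2t)cos(4t), x_2(t) = 2K_1e^(-2t)sin(4t) - K_1e^(-2t)cos(4t) - K_2e^(-2t)sin(4t) - 2K_2e^(-2t)cos(4t)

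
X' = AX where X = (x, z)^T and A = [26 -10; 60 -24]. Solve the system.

Coefficient matrix A = [[26, -10], [60, -24]].
Characteristic polynomial det(A - λI) = λ^2 - 2λ - 24 = 0.
Eigenvalues λ = -4, 6.
For λ=-4: (A-λI) row 1 is [30, -10], so an eigenvector is (1, 3).
For λ=6: (A-λI) row 1 is [20, -10], so an eigenvector is (1, 2).
General solution: c_1e^(-4t)(1,3) + c_2e^(6t)(1,2).

x(t) = c_1e^(-4t) + c_2e^(6t), z(t) = 3c_1e^(-4t) + 2c_2e^(6t)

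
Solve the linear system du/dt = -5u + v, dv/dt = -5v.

Coefficient matrix A = [[-5, 1], [0, -5]].
Characteristic polynomial det(A - λI) = λ^2 + 10λ + 25 = 0.
Single eigenvalue λ = -5 with algebraic multiplicity 2.
Eigenvector v = (1,0); generalized eigenvector w with (A-λI)w=v is (3,1).
General solution: e^(-5t)[K_1·v + K_2·(t·v + w)].

u(t) = K_1e^(-5t) + K_2te^(-5t) + 3K_2e^(-5t), v(t) = K_2e^(-5t)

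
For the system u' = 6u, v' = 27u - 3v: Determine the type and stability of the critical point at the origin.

saddle

A = [[6,0],[27,-3]]; det(A-λI) = λ^2 - 3λ - 18.
λ = 6, -3: opposite signs.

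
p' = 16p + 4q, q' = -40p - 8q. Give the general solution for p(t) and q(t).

Coefficient matrix A = [[16, 4], [-40, -8]].
Characteristic polynomial det(A - λI) = λ^2 - 8λ + 32 = 0.
Eigenvalues λ = 4 ± 4i (complex conjugate pair).
For λ=4+4i: an eigenvector is (-1,3) - i(0,1) = (-1, 3 - i).
A real fundamental pair from Re and Im of e^((4+4i)t)v: X_1 = e^(4t)(cos(4t)·(-1,3) + sin(4t)·(0,1)), X_2 = e^(4t)(sin(4t)·(-1,3) - cos(4t)·(0,1)).
General solution: c_1X_1 + c_2X_2.

p(t) = -c_1e^(4t)cos(4t) - c_2e^(4t)sin(4t), q(t) = c_1e^(4t)sin(4t) + 3c_1e^(4t)cos(4t) + 3c_2e^(4t)sin(4t) - c_2e^(4t)cos(4t)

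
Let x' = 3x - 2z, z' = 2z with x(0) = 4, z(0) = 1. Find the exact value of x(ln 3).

A = [[3,-2],[0,2]]; eigenvalues λ = 3, 2.
Eigenvectors: (1,0) for λ=3, (2,1) for λ=2.
From the initial condition, c_1 = 2, c_2 = 1.
x(ln 3) = (2)(3^3)(1) + (1)(3^2)(2) = 72.

72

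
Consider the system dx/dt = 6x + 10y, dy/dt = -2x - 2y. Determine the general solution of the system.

x(t) = -c_1e^(2t)sin(2t) + 2c_1e^(2t)cos(2t) + 2c_2e^(2t)sin(2t) + c_2e^(2t)cos(2t), y(t) = -c_1e^(2t)cos(2t) - c_2e^(2t)sin(2t)

Coefficient matrix A = [[6, 10], [-2, -2]].
Characteristic polynomial det(A - λI) = λ^2 - 4λ + 8 = 0.
Eigenvalues λ = 2 ± 2i (complex conjugate pair).
For λ=2+2i: an eigenvector is (2,-1) - i(-1,0) = (2 + i, -1).
A real fundamental pair from Re and Im of e^((2+2i)t)v: X_1 = e^(2t)(cos(2t)·(2,-1) + sin(2t)·(-1,0)), X_2 = e^(2t)(sin(2t)·(2,-1) - cos(2t)·(-1,0)).
General solution: c_1X_1 + c_2X_2.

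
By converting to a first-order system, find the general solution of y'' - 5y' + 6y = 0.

y(t) = C_1e^(2t) + C_2e^(3t)

Let x_1 = y, x_2 = y'. Then x_1' = x_2 and x_2' = -6x_1 + 5x_2.
A = [[0,1],[-6,5]]; det(A-λI) = λ^2 - 5λ + 6.
Eigenvalues λ = 2, 3 with eigenvectors (1,2), (1,3).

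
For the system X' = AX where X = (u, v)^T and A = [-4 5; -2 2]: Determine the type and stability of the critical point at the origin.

stable spiral

A = [[-4,5],[-2,2]]; det(A-λI) = λ^2 + 2λ + 2.
λ = -1 ± i: negative real part.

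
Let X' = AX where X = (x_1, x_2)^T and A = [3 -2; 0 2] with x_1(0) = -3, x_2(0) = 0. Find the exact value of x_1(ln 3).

A = [[3,-2],[0,2]]; eigenvalues λ = 3, 2.
Eigenvectors: (1,0) for λ=3, (2,1) for λ=2.
From the initial condition, c_1 = -3, c_2 = 0.
x_1(ln 3) = (-3)(3^3)(1) + (0)(3^2)(2) = -81.

-81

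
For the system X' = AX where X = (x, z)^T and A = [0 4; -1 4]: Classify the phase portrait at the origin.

unstable improper node

A = [[0,4],[-1,4]]; det(A-λI) = λ^2 - 4λ + 4.
repeated λ = 2 with a single eigenvector.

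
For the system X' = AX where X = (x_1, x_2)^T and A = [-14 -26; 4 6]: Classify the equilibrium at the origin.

A = [[-14,-26],[4,6]]; det(A-λI) = λ^2 + 8λ + 20.
λ = -4 ± 2i: negative real part.

stable spiral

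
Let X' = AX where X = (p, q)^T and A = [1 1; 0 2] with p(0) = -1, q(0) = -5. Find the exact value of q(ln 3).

-45

A = [[1,1],[0,2]]; eigenvalues λ = 1, 2.
Eigenvectors: (-1,0) for λ=1, (1,1) for λ=2.
From the initial condition, c_1 = -4, c_2 = -5.
q(ln 3) = (-4)(3^1)(0) + (-5)(3^2)(1) = -45.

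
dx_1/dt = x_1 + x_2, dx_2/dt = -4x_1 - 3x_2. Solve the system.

Coefficient matrix A = [[1, 1], [-4, -3]].
Characteristic polynomial det(A - λI) = λ^2 + 2λ + 1 = 0.
Single eigenvalue λ = -1 with algebraic multiplicity 2.
Eigenvector v = (-1,2); generalized eigenvector w with (A-λI)w=v is (-1,1).
General solution: e^(-t)[C_1·v + C_2·(t·v + w)].

x_1(t) = -C_1e^(-t) - C_2te^(-t) - C_2e^(-t), x_2(t) = 2C_1e^(-t) + 2C_2te^(-t) + C_2e^(-t)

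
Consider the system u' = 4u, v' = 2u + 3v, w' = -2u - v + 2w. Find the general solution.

u(t) = C_1e^(4t), v(t) = 2C_1e^(4t) + C_2e^(3t), w(t) = -2C_1e^(4t) - C_2e^(3t) + C_3e^(2t)

Coefficient matrix A = [[4, 0, 0], [2, 3, 0], [-2, -1, 2]].
det(A - λI) = 0 gives eigenvalues λ = 4, 3, 2.
For λ=4: eigenvector (1,2,-2).
For λ=3: eigenvector (0,1,-1).
For λ=2: eigenvector (0,0,1).
General solution: C_1e^(4t)(1,2,-2) + C_2e^(3t)(0,1,-1) + C_3e^(2t)(0,0,1).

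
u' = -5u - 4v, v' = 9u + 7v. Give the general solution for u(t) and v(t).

Coefficient matrix A = [[-5, -4], [9, 7]].
Characteristic polynomial det(A - λI) = λ^2 - 2λ + 1 = 0.
Single eigenvalue λ = 1 with algebraic multiplicity 2.
Eigenvector v = (-2,3); generalized eigenvector w with (A-λI)w=v is (1,-1).
General solution: e^(t)[K_1·v + K_2·(t·v + w)].

u(t) = -2K_1e^(t) - 2K_2te^(t) + K_2e^(t), v(t) = 3K_1e^(t) + 3K_2te^(t) - K_2e^(t)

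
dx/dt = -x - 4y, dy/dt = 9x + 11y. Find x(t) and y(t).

x(t) = 2c_1e^(5t) + 2c_2te^(5t) + c_2e^(5t), y(t) = -3c_1e^(5t) - 3c_2te^(5t) - 2c_2e^(5t)

Coefficient matrix A = [[-1, -4], [9, 11]].
Characteristic polynomial det(A - λI) = λ^2 - 10λ + 25 = 0.
Single eigenvalue λ = 5 with algebraic multiplicity 2.
Eigenvector v = (2,-3); generalized eigenvector w with (A-λI)w=v is (1,-2).
General solution: e^(5t)[c_1·v + c_2·(t·v + w)].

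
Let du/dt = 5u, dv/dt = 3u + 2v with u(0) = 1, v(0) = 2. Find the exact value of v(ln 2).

36

A = [[5,0],[3,2]]; eigenvalues λ = 5, 2.
Eigenvectors: (-1,-1) for λ=5, (0,1) for λ=2.
From the initial condition, c_1 = -1, c_2 = 1.
v(ln 2) = (-1)(2^5)(-1) + (1)(2^2)(1) = 36.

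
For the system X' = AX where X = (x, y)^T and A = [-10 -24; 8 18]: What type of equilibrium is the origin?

unstable node

A = [[-10,-24],[8,18]]; det(A-λI) = λ^2 - 8λ + 12.
λ = 2, 6: both positive.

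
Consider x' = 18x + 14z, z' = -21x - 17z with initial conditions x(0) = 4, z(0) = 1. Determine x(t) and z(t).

Coefficient matrix A = [[18, 14], [-21, -17]].
Characteristic polynomial det(A - λI) = λ^2 - λ - 12 = 0.
Eigenvalues λ = 4, -3.
For λ=4: (A-λI) row 1 is [14, 14], so an eigenvector is (1, -1).
For λ=-3: (A-λI) row 1 is [21, 14], so an eigenvector is (2, -3).
General solution: K_1e^(4t)(1,-1) + K_2e^(-3t)(2,-3).
Applying x(0)=4, z(0)=1 gives K_1=14, K_2=-5.

x(t) = 14e^(4t) - 10e^(-3t), z(t) = -14e^(4t) + 15e^(-3t)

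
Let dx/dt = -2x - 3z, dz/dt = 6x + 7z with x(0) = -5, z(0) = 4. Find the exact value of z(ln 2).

-20

A = [[-2,-3],[6,7]]; eigenvalues λ = 1, 4.
Eigenvectors: (-1,1) for λ=1, (1,-2) for λ=4.
From the initial condition, c_1 = 6, c_2 = 1.
z(ln 2) = (6)(2^1)(1) + (1)(2^4)(-2) = -20.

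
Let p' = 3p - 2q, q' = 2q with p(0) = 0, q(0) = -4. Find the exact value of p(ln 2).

A = [[3,-2],[0,2]]; eigenvalues λ = 3, 2.
Eigenvectors: (1,0) for λ=3, (2,1) for λ=2.
From the initial condition, c_1 = 8, c_2 = -4.
p(ln 2) = (8)(2^3)(1) + (-4)(2^2)(2) = 32.

32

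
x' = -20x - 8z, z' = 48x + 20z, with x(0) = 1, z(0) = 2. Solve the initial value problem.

Coefficient matrix A = [[-20, -8], [48, 20]].
Characteristic polynomial det(A - λI) = λ^2 - 16 = 0.
Eigenvalues λ = 4, -4.
For λ=4: (A-λI) row 1 is [-24, -8], so an eigenvector is (-1, 3).
For λ=-4: (A-λI) row 1 is [-16, -8], so an eigenvector is (1, -2).
General solution: C_1e^(4t)(-1,3) + C_2e^(-4t)(1,-2).
Applying x(0)=1, z(0)=2 gives C_1=4, C_2=5.

x(t) = -4e^(4t) + 5e^(-4t), z(t) = 12e^(4t) - 10e^(-4t)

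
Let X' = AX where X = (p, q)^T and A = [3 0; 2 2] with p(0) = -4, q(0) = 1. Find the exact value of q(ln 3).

A = [[3,0],[2,2]]; eigenvalues λ = 3, 2.
Eigenvectors: (-1,-2) for λ=3, (0,1) for λ=2.
From the initial condition, c_1 = 4, c_2 = 9.
q(ln 3) = (4)(3^3)(-2) + (9)(3^2)(1) = -135.

-135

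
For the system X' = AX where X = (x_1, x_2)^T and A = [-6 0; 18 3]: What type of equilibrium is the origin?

saddle

A = [[-6,0],[18,3]]; det(A-λI) = λ^2 + 3λ - 18.
λ = -6, 3: opposite signs.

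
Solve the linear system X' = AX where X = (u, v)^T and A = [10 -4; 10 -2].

Coefficient matrix A = [[10, -4], [10, -2]].
Characteristic polynomial det(A - λI) = λ^2 - 8λ + 20 = 0.
Eigenvalues λ = 4 ± 2i (complex conjugate pair).
For λ=4+2i: an eigenvector is (-1,-2) - i(1,1) = (-1 - i, -2 - i).
A real fundamental pair from Re and Im of e^((4+2i)t)v: X_1 = e^(4t)(cos(2t)·(-1,-2) + sin(2t)·(1,1)), X_2 = e^(4t)(sin(2t)·(-1,-2) - cos(2t)·(1,1)).
General solution: K_1X_1 + K_2X_2.

u(t) = K_1e^(4t)sin(2t) - K_1e^(4t)cos(2t) - K_2e^(4t)sin(2t) - K_2e^(4t)cos(2t), v(t) = K_1e^(4t)sin(2t) - 2K_1e^(4t)cos(2t) - 2K_2e^(4t)sin(2t) - K_2e^(4t)cos(2t)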